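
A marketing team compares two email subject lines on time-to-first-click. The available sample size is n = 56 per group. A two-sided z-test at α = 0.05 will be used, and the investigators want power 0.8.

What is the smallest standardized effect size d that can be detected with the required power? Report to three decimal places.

d ≈ 0.529

Need Φ(δ − 1.960) = 0.8, so δ = 1.960 + 0.842 = 2.802.
(Lower-tail contribution to power is negligible for δ > 0.)
δ = d·√(n/2) ⇒ d = δ/√(n/2) = 2.802/√(56/2) = 0.5294.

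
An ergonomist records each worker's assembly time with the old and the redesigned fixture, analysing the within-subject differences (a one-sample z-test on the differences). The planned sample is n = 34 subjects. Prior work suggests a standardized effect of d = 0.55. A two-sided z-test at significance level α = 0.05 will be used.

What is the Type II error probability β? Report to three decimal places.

Noncentrality parameter: δ = d·√n = 0.55 × √34 = 3.2070
Two-sided α = 0.05 → critical value z_{0.025} = 1.960.
Power = Φ(δ − 1.960) + Φ(−δ − 1.960) = Φ(1.247) + Φ(-5.167) = 0.8938 + 0.0000 = 0.8938.
Type II error: β = 1 − power = 1 − 0.8938 = 0.1062.

β ≈ 0.106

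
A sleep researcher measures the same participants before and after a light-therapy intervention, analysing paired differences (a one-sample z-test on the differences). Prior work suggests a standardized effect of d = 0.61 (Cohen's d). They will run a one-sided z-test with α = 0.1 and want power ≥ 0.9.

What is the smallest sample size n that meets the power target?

n = 18

For power 0.9 need Φ(δ − z_{0.1}) = 0.9, so δ = z_{0.1} + z_{0.10} = 1.282 + 1.282 = 2.563.
δ = d·√n ⇒ n = (δ/d)² = (2.563 / 0.61)² = 17.66.
Round up to the next whole unit.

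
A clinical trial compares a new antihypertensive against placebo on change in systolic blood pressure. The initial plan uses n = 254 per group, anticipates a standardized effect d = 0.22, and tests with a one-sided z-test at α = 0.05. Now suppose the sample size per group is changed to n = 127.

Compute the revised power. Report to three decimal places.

With n = 127 per group: δ = d·√(n/2) = 0.22 × √(127/2) = 1.7531. Critical value z_{0.05} = 1.645.
Revised power = P(Z > 1.645 − δ) = Φ(0.108) = 0.5431.

Power ≈ 0.543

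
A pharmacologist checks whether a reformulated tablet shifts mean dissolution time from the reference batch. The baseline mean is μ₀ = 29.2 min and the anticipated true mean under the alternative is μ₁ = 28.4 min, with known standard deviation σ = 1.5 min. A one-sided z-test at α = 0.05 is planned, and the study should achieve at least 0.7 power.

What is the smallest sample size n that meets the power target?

Standardized effect: d = |μ₁ − μ₀| / σ = |28.4 − 29.2| / 1.5 = 0.5333
Set Φ(δ − 1.645) = 0.7; then δ − 1.645 = Φ⁻¹(0.7) = 0.524, giving δ = 2.169.
δ = d·√n ⇒ n = (δ/d)² = (2.169 / 0.5333)² = 16.54.
Round up to the next whole unit.

n = 17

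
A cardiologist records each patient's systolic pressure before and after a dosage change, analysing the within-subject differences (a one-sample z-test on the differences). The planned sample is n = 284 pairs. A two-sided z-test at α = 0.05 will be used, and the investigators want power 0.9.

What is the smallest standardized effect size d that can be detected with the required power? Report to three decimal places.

d ≈ 0.192

Required noncentrality: δ = z_{0.025} + z_{0.10} = 1.960 + 1.282 = 3.242.
(The second rejection-region term Φ(−δ − z_{α/2}) is negligible and dropped.)
δ = d·√n ⇒ d = δ/√n = 3.242/√284 = 0.1923.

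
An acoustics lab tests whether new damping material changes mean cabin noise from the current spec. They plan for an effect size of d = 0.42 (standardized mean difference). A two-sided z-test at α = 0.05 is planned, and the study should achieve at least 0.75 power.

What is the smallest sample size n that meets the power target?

n = 40

For power 0.75 need Φ(δ − z_{0.025}) = 0.75, so δ = z_{0.025} + z_{0.25} = 1.960 + 0.674 = 2.634.
(For δ > 0 the lower-tail rejection region contributes negligibly to power, so the one-term inversion is standard.)
δ = d·√n ⇒ n = (δ/d)² = (2.634 / 0.42)² = 39.34.
Round up to the next whole unit.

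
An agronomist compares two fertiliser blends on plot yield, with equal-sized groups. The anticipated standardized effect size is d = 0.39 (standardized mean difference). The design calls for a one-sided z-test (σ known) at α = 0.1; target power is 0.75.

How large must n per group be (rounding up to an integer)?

n = 51 per group

Set Φ(δ − 1.282) = 0.75; then δ − 1.282 = Φ⁻¹(0.75) = 0.674, giving δ = 1.956.
δ = d·√(n/2) ⇒ n = 2(δ/d)² = 2 × (1.956 / 0.39)² = 50.31.
Round up to the next whole unit.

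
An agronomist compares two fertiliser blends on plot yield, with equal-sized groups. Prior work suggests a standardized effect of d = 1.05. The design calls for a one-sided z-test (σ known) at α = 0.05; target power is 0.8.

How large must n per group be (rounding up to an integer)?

n = 12 per group

For power 0.8 need Φ(δ − z_{0.05}) = 0.8, so δ = z_{0.05} + z_{0.20} = 1.645 + 0.842 = 2.486.
δ = d·√(n/2) ⇒ n = 2(δ/d)² = 2 × (2.486 / 1.05)² = 11.22.
Round up to the next whole unit.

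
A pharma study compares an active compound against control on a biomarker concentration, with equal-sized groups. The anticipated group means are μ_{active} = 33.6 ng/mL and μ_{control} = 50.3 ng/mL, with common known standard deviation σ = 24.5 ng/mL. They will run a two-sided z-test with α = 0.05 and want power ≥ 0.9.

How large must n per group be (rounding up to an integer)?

Standardized effect: d = |μ_{active} − μ_{control}| / σ = |33.6 − 50.3| / 24.5 = 0.6816
For power 0.9 need Φ(δ − z_{0.025}) = 0.9, so δ = z_{0.025} + z_{0.10} = 1.960 + 1.282 = 3.242.
(The Φ(−δ − z_{α/2}) term is vanishingly small for δ > 0 and is dropped in the standard sample-size formula.)
δ = d·√(n/2) ⇒ n = 2(δ/d)² = 2 × (3.242 / 0.6816)² = 45.23.
Round up to the next whole unit.

n = 46 per group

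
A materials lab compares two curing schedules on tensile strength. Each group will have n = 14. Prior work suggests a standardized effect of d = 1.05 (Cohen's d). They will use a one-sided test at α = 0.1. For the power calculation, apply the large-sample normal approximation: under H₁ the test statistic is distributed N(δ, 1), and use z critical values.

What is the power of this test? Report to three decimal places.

Power ≈ 0.933

Noncentrality parameter: δ = d·√(n/2) = 1.05 × √(14/2) = 2.7780
Critical value for a one-sided test at α = 0.1: z_α = 1.282.
Power = P(Z > 1.282 − δ) = Φ(1.496) = 0.9327.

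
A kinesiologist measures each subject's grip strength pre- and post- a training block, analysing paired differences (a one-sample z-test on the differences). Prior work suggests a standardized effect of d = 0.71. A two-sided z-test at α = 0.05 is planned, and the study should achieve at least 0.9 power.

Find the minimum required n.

For power 0.9 need Φ(δ − z_{0.025}) = 0.9, so δ = z_{0.025} + z_{0.10} = 1.960 + 1.282 = 3.242.
(The Φ(−δ − z_{α/2}) term is vanishingly small for δ > 0 and is dropped in the standard sample-size formula.)
δ = d·√n ⇒ n = (δ/d)² = (3.242 / 0.71)² = 20.84.
Rounding up, n = 21.

n = 21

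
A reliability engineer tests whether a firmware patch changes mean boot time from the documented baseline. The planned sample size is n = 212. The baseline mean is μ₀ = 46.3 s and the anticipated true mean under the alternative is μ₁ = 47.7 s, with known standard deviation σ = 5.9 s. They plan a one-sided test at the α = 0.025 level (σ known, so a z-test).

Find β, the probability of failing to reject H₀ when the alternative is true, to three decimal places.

Standardized effect: d = |μ₁ − μ₀| / σ = |47.7 − 46.3| / 5.9 = 0.2373
Noncentrality parameter: δ = d·√n = 0.2373 × √212 = 3.4550
One-sided α = 0.025 → critical value z_{0.025} = 1.960.
Power = P(Z > 1.960 − δ) = Φ(1.495) = 0.9325.
Type II error: β = 1 − power = 1 − 0.9325 = 0.0675.

β ≈ 0.067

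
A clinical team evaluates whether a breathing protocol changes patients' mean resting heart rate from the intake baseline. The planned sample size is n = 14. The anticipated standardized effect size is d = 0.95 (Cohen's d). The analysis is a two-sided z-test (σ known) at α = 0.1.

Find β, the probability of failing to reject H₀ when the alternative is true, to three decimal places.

Noncentrality parameter: δ = d·√n = 0.95 × √14 = 3.5546
Two-sided α = 0.1 → critical value z_{0.05} = 1.645.
Power = Φ(δ − 1.645) + Φ(−δ − 1.645) = Φ(1.910) + Φ(-5.199) = 0.9719 + 0.0000 = 0.9719.
Type II error: β = 1 − power = 1 − 0.9719 = 0.0281.

β ≈ 0.028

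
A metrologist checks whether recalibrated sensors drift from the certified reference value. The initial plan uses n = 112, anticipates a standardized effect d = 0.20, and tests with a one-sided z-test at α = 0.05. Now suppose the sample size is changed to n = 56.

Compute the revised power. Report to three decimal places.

Power ≈ 0.441

With n = 56: δ = d·√n = 0.20 × √56 = 1.4967. Critical value z_{0.05} = 1.645.
Revised power = Φ(δ − 1.645) = Φ(-0.148) = 0.4411.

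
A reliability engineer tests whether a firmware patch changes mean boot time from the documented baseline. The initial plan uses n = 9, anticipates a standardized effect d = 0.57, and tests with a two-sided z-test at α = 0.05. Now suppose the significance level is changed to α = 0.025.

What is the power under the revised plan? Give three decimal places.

Power ≈ 0.298

δ = d·√n = 0.57 × √9 = 1.7100 (unchanged). New critical value: z_{0.0125} = 2.241.
Revised power = Φ(δ − 2.241) + Φ(−δ − 2.241) = Φ(-0.531) + Φ(-3.951) = 0.2976 + 0.0000 = 0.2976.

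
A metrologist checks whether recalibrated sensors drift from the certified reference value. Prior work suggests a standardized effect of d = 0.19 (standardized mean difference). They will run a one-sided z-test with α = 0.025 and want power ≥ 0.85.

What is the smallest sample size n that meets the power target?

n = 249

For power 0.85 need Φ(δ − z_{0.025}) = 0.85, so δ = z_{0.025} + z_{0.15} = 1.960 + 1.036 = 2.996.
δ = d·√n ⇒ n = (δ/d)² = (2.996 / 0.19)² = 248.71.
Round up to the next whole unit.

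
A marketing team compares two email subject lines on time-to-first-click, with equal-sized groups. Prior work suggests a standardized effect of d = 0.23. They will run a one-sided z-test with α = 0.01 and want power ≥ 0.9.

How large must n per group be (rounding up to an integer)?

n = 493 per group

For power 0.9 need Φ(δ − z_{0.01}) = 0.9, so δ = z_{0.01} + z_{0.10} = 2.326 + 1.282 = 3.608.
δ = d·√(n/2) ⇒ n = 2(δ/d)² = 2 × (3.608 / 0.23)² = 492.13.
Round up to the next whole unit.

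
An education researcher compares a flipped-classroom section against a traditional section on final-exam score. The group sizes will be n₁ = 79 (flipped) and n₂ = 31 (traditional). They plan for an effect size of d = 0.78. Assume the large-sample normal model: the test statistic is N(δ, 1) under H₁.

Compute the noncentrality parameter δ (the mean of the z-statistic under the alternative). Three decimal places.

The noncentrality parameter scales effect size by the design's sample-size factor: δ = d / √(1/n₁ + 1/n₂) = 0.78 / √(1/79 + 1/31) = 3.6804

δ ≈ 3.680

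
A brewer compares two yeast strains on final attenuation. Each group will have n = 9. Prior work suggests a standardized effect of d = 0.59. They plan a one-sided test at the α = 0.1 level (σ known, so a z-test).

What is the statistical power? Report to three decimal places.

Noncentrality parameter: δ = d·√(n/2) = 0.59 × √(9/2) = 1.2516
One-sided α = 0.1 → critical value z_{0.1} = 1.282.
Power = Φ(δ − 1.282) = Φ(-0.030) = 0.4880.

Power ≈ 0.488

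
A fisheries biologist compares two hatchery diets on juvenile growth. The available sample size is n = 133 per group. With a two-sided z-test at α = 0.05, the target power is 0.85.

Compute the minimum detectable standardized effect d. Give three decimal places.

d ≈ 0.367

Required noncentrality: δ = z_{0.025} + z_{0.15} = 1.960 + 1.036 = 2.996.
(The second rejection-region term Φ(−δ − z_{α/2}) is negligible and dropped.)
δ = d·√(n/2) ⇒ d = δ/√(n/2) = 2.996/√(133/2) = 0.3674.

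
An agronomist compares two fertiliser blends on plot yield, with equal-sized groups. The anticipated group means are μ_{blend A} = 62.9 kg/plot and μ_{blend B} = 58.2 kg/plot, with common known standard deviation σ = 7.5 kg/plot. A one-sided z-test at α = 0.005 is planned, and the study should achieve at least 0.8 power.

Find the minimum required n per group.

Standardized effect: d = |μ_{blend A} − μ_{blend B}| / σ = |62.9 − 58.2| / 7.5 = 0.6267
Set Φ(δ − 2.576) = 0.8; then δ − 2.576 = Φ⁻¹(0.8) = 0.842, giving δ = 3.417.
δ = d·√(n/2) ⇒ n = 2(δ/d)² = 2 × (3.417 / 0.6267)² = 59.48.
Round up to the next whole unit.

n = 60 per group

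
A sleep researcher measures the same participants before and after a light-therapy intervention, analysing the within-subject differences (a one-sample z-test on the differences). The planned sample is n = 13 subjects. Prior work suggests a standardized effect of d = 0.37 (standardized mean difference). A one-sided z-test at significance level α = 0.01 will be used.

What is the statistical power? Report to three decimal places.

Noncentrality parameter: δ = d·√n = 0.37 × √13 = 1.3341
Critical value for a one-sided test at α = 0.01: z_α = 2.326.
Power = Φ(δ − 2.326) = Φ(-0.992) = 0.1605.

Power ≈ 0.161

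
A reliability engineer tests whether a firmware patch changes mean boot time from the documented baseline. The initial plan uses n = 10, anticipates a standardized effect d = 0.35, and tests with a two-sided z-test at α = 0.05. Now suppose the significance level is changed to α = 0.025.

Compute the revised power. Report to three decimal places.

δ = d·√n = 0.35 × √10 = 1.1068 (unchanged). New critical value: z_{0.0125} = 2.241.
Revised power = Φ(δ − 2.241) + Φ(−δ − 2.241) = Φ(-1.135) + Φ(-3.348) = 0.1283 + 0.0004 = 0.1287.

Power ≈ 0.129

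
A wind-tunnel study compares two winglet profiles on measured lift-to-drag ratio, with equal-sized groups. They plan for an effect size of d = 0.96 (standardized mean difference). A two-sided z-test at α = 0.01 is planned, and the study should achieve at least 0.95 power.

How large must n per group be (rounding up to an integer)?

n = 39 per group

Set Φ(δ − 2.576) = 0.95; then δ − 2.576 = Φ⁻¹(0.95) = 1.645, giving δ = 4.221.
(For δ > 0 the lower-tail rejection region contributes negligibly to power, so the one-term inversion is standard.)
δ = d·√(n/2) ⇒ n = 2(δ/d)² = 2 × (4.221 / 0.96)² = 38.66.
Rounding up, n = 39 per group.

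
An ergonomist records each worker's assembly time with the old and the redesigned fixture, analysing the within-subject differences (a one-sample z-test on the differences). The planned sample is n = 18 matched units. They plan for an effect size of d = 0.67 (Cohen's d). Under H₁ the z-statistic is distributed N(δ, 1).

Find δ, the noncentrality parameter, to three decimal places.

δ = d·√n = 0.67 × √18 = 2.8426

δ ≈ 2.843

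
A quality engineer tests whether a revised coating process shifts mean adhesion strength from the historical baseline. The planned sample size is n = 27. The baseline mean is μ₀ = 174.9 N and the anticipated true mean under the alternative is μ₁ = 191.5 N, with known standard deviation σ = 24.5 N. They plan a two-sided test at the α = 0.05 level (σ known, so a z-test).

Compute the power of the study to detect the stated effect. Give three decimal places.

Power ≈ 0.941

Standardized effect: d = |μ₁ − μ₀| / σ = |191.5 − 174.9| / 24.5 = 0.6776
Noncentrality parameter: δ = d·√n = 0.6776 × √27 = 3.5207
Critical value for a two-sided test at α = 0.05: z_{α/2} = 1.960.
Power = Φ(δ − 1.960) + Φ(−δ − 1.960) = Φ(1.561) + Φ(-5.481) = 0.9407 + 0.0000 = 0.9407.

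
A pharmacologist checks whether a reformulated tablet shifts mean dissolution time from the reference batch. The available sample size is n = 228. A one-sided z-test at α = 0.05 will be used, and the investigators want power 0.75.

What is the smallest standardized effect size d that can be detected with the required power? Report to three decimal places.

d ≈ 0.154

Required noncentrality: δ = z_{0.05} + z_{0.25} = 1.645 + 0.674 = 2.319.
δ = d·√n ⇒ d = δ/√n = 2.319/√228 = 0.1536.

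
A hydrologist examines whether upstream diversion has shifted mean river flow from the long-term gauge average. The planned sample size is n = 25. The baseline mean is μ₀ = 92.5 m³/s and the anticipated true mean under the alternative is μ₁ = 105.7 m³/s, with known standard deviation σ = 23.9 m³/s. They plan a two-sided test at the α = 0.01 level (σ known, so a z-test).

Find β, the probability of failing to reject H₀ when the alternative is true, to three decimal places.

Standardized effect: d = |μ₁ − μ₀| / σ = |105.7 − 92.5| / 23.9 = 0.5523
Noncentrality parameter: δ = d·√n = 0.5523 × √25 = 2.7615
Critical value for a two-sided test at α = 0.01: z_{α/2} = 2.576.
Power = Φ(δ − 2.576) + Φ(−δ − 2.576) = Φ(0.186) + Φ(-5.337) = 0.5737 + 0.0000 = 0.5737.
Type II error: β = 1 − power = 1 − 0.5737 = 0.4263.

β ≈ 0.426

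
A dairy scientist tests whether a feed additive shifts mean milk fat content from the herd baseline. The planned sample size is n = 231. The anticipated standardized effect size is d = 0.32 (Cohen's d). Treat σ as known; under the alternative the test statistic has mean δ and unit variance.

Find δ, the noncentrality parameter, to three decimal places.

The noncentrality parameter scales effect size by the design's sample-size factor: δ = d·√n = 0.32 × √231 = 4.8636

δ ≈ 4.864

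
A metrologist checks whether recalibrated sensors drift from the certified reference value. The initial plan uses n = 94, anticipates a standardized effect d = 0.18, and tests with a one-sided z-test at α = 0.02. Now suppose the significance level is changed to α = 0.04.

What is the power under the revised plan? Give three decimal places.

Power ≈ 0.498

δ = d·√n = 0.18 × √94 = 1.7452 (unchanged). New critical value: z_{0.04} = 1.751.
Revised power = Φ(δ − 1.751) = Φ(-0.006) = 0.4978.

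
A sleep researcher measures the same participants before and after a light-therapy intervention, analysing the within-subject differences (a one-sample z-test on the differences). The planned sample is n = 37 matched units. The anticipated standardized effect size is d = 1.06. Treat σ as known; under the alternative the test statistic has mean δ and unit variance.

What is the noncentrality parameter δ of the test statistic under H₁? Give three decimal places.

δ ≈ 6.448

The noncentrality parameter scales effect size by the design's sample-size factor: δ = d·√n = 1.06 × √37 = 6.4477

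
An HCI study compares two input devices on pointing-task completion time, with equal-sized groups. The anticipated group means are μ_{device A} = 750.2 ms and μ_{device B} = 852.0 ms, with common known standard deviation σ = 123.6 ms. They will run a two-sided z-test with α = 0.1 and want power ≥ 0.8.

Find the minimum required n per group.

n = 19 per group

Standardized effect: d = |μ_{device A} − μ_{device B}| / σ = |750.2 − 852.0| / 123.6 = 0.8236
Set Φ(δ − 1.645) = 0.8; then δ − 1.645 = Φ⁻¹(0.8) = 0.842, giving δ = 2.486.
(For δ > 0 the lower-tail rejection region contributes negligibly to power, so the one-term inversion is standard.)
δ = d·√(n/2) ⇒ n = 2(δ/d)² = 2 × (2.486 / 0.8236)² = 18.23.
Rounding up, n = 19 per group.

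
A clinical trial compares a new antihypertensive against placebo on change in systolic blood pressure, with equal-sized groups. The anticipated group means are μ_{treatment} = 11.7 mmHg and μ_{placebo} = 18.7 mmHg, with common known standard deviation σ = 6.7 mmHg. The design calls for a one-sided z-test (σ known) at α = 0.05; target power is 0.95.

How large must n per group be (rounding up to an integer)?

n = 20 per group

Standardized effect: d = |μ_{treatment} − μ_{placebo}| / σ = |11.7 − 18.7| / 6.7 = 1.0448
Set Φ(δ − 1.645) = 0.95; then δ − 1.645 = Φ⁻¹(0.95) = 1.645, giving δ = 3.290.
δ = d·√(n/2) ⇒ n = 2(δ/d)² = 2 × (3.290 / 1.0448)² = 19.83.
Round up to the next whole unit.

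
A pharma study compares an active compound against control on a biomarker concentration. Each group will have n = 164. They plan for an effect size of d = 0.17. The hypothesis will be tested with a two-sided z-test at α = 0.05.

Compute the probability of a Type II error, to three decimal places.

β ≈ 0.663

Noncentrality parameter: δ = d·√(n/2) = 0.17 × √(164/2) = 1.5394
Two-sided α = 0.05 → critical value z_{0.025} = 1.960.
Power = Φ(δ − 1.960) + Φ(−δ − 1.960) = Φ(-0.421) + Φ(-3.499) = 0.3370 + 0.0002 = 0.3373.
Type II error: β = 1 − power = 1 − 0.3373 = 0.6627.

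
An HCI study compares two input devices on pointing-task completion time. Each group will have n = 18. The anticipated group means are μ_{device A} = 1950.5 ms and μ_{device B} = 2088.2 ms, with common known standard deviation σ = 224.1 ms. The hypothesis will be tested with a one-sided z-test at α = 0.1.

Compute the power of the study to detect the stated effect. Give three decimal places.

Power ≈ 0.713

Standardized effect: d = |μ_{device A} − μ_{device B}| / σ = |1950.5 − 2088.2| / 224.1 = 0.6145
Noncentrality parameter: δ = d·√(n/2) = 0.6145 × √(18/2) = 1.8434
Critical value for a one-sided test at α = 0.1: z_α = 1.282.
Power = P(Z > 1.282 − δ) = Φ(0.562) = 0.7129.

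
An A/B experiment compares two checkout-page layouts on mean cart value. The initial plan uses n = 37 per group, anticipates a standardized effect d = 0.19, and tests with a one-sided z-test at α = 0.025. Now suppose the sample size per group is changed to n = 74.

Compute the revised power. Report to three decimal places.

With n = 74 per group: δ = d·√(n/2) = 0.19 × √(74/2) = 1.1557. Critical value z_{0.025} = 1.960.
Revised power = P(Z > 1.960 − δ) = Φ(-0.804) = 0.2106.

Power ≈ 0.211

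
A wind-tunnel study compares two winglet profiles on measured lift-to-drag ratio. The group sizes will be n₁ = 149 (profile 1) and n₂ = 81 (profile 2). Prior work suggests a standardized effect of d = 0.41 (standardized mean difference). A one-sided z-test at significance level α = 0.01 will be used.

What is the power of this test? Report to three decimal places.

Noncentrality parameter: δ = d / √(1/n₁ + 1/n₂) = 0.41 / √(1/149 + 1/81) = 2.9700
One-sided α = 0.01 → critical value z_{0.01} = 2.326.
Power = Φ(δ − 2.326) = Φ(0.644) = 0.7401.

Power ≈ 0.740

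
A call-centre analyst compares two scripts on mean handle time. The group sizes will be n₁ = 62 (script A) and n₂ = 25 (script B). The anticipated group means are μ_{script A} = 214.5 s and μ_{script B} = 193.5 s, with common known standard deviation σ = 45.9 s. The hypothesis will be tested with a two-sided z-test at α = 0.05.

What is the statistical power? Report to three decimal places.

Standardized effect: d = |μ_{script A} − μ_{script B}| / σ = |214.5 − 193.5| / 45.9 = 0.4575
Noncentrality parameter: δ = d / √(1/n₁ + 1/n₂) = 0.4575 / √(1/62 + 1/25) = 1.9311
Critical value for a two-sided test at α = 0.05: z_{α/2} = 1.960.
Power = Φ(δ − 1.960) + Φ(−δ − 1.960) = Φ(-0.029) + Φ(-3.891) = 0.4885 + 0.0000 = 0.4886.

Power ≈ 0.489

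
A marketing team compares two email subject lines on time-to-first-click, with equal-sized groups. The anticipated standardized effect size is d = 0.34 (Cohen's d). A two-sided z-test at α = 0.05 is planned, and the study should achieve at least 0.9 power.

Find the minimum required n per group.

n = 182 per group

Set Φ(δ − 1.960) = 0.9; then δ − 1.960 = Φ⁻¹(0.9) = 1.282, giving δ = 3.242.
(For δ > 0 the lower-tail rejection region contributes negligibly to power, so the one-term inversion is standard.)
δ = d·√(n/2) ⇒ n = 2(δ/d)² = 2 × (3.242 / 0.34)² = 181.79.
Rounding up, n = 182 per group.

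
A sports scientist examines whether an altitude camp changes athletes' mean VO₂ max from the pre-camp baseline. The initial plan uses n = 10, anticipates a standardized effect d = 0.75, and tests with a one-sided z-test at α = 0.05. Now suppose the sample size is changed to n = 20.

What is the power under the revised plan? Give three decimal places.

Power ≈ 0.956

With n = 20: δ = d·√n = 0.75 × √20 = 3.3541. Critical value z_{0.05} = 1.645.
Revised power = P(Z > 1.645 − δ) = Φ(1.709) = 0.9563.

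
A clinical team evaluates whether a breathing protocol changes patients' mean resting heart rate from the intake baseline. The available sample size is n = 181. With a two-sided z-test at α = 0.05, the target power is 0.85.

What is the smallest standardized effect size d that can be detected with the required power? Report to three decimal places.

d ≈ 0.223

Need Φ(δ − 1.960) = 0.85, so δ = 1.960 + 1.036 = 2.996.
(Lower-tail contribution to power is negligible for δ > 0.)
δ = d·√n ⇒ d = δ/√n = 2.996/√181 = 0.2227.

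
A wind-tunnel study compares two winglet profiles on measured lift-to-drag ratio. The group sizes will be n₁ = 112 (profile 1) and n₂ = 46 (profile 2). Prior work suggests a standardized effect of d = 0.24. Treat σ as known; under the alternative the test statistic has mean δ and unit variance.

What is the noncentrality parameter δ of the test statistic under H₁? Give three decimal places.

δ = d / √(1/n₁ + 1/n₂) = 0.24 / √(1/112 + 1/46) = 1.3705

δ ≈ 1.370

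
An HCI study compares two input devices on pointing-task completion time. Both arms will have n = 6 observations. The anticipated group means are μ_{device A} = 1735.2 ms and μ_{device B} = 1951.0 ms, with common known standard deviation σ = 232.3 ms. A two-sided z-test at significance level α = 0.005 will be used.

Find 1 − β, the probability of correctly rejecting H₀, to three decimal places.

Standardized effect: d = |μ_{device A} − μ_{device B}| / σ = |1735.2 − 1951.0| / 232.3 = 0.9290
Noncentrality parameter: δ = d·√(n/2) = 0.9290 × √(6/2) = 1.6090
Critical value for a two-sided test at α = 0.005: z_{α/2} = 2.807.
Power = Φ(δ − 2.807) + Φ(−δ − 2.807) = Φ(-1.198) + Φ(-4.416) = 0.1155 + 0.0000 = 0.1155.

Power ≈ 0.115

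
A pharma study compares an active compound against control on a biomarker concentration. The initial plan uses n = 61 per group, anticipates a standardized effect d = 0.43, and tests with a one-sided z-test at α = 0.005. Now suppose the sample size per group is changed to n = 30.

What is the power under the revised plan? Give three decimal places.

Power ≈ 0.181

With n = 30 per group: δ = d·√(n/2) = 0.43 × √(30/2) = 1.6654. Critical value z_{0.005} = 2.576.
Revised power = P(Z > 2.576 − δ) = Φ(-0.910) = 0.1813.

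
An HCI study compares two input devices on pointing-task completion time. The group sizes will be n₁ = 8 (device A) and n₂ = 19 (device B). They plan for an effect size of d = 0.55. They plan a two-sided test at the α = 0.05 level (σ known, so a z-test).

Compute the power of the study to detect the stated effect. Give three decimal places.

Noncentrality parameter: δ = d / √(1/n₁ + 1/n₂) = 0.55 / √(1/8 + 1/19) = 1.3050
Critical value for a two-sided test at α = 0.05: z_{α/2} = 1.960.
Power = Φ(δ − 1.960) + Φ(−δ − 1.960) = Φ(-0.655) + Φ(-3.265) = 0.2562 + 0.0005 = 0.2568.

Power ≈ 0.257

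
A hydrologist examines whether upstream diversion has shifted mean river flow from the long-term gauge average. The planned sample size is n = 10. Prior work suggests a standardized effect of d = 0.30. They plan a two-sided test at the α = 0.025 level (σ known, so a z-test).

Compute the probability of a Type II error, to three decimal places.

β ≈ 0.901

Noncentrality parameter: δ = d·√n = 0.30 × √10 = 0.9487
Critical value for a two-sided test at α = 0.025: z_{α/2} = 2.241.
Power = Φ(δ − 2.241) + Φ(−δ − 2.241) = Φ(-1.293) + Φ(-3.190) = 0.0981 + 0.0007 = 0.0988.
Type II error: β = 1 − power = 1 − 0.0988 = 0.9012.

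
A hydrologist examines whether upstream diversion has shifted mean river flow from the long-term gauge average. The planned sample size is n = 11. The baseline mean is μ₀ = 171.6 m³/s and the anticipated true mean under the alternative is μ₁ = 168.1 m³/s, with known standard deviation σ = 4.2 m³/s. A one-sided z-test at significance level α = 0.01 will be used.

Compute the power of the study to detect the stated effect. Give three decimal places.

Power ≈ 0.669

Standardized effect: d = |μ₁ − μ₀| / σ = |168.1 − 171.6| / 4.2 = 0.8333
Noncentrality parameter: δ = d·√n = 0.8333 × √11 = 2.7639
Critical value for a one-sided test at α = 0.01: z_α = 2.326.
Power = P(Z > 2.326 − δ) = Φ(0.438) = 0.6691.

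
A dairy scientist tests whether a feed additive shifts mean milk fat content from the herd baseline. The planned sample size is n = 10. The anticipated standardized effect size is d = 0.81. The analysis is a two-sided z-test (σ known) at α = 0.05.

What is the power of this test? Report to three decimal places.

Power ≈ 0.726

Noncentrality parameter: δ = d·√n = 0.81 × √10 = 2.5614
Two-sided α = 0.05 → critical value z_{0.025} = 1.960.
Power = Φ(δ − 1.960) + Φ(−δ − 1.960) = Φ(0.601) + Φ(-4.521) = 0.7262 + 0.0000 = 0.7262.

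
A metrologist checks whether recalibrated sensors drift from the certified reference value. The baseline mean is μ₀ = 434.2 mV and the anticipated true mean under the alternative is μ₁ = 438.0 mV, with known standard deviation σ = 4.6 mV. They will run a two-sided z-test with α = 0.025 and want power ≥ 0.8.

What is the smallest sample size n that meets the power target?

n = 14

Standardized effect: d = |μ₁ − μ₀| / σ = |438.0 − 434.2| / 4.6 = 0.8261
For power 0.8 need Φ(δ − z_{0.0125}) = 0.8, so δ = z_{0.0125} + z_{0.20} = 2.241 + 0.842 = 3.083.
(The Φ(−δ − z_{α/2}) term is vanishingly small for δ > 0 and is dropped in the standard sample-size formula.)
δ = d·√n ⇒ n = (δ/d)² = (3.083 / 0.8261)² = 13.93.
Round up to the next whole unit.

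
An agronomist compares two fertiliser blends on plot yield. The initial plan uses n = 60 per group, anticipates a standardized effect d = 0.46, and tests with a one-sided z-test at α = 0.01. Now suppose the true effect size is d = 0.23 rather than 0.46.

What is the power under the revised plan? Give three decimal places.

With d = 0.23: δ = d·√(n/2) = 0.23 × √(60/2) = 1.2598. Critical value z_{0.01} = 2.326.
Revised power = Φ(δ − 2.326) = Φ(-1.067) = 0.1431.

Power ≈ 0.143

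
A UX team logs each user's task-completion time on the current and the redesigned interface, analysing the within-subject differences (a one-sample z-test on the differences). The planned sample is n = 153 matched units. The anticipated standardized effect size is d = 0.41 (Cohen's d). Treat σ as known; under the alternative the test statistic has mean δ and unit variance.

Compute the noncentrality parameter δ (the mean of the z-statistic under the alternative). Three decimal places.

δ = d·√n = 0.41 × √153 = 5.0714

δ ≈ 5.071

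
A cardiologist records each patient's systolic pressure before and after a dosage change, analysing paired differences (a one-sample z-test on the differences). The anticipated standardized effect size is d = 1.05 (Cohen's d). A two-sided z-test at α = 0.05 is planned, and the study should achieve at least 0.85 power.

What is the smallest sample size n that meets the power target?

For power 0.85 need Φ(δ − z_{0.025}) = 0.85, so δ = z_{0.025} + z_{0.15} = 1.960 + 1.036 = 2.996.
(For δ > 0 the lower-tail rejection region contributes negligibly to power, so the one-term inversion is standard.)
δ = d·√n ⇒ n = (δ/d)² = (2.996 / 1.05)² = 8.14.
Rounding up, n = 9.

n = 9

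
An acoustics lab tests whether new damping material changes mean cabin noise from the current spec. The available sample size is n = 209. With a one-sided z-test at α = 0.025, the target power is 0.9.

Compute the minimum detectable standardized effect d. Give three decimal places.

d ≈ 0.224

Need Φ(δ − 1.960) = 0.9, so δ = 1.960 + 1.282 = 3.242.
δ = d·√n ⇒ d = δ/√n = 3.242/√209 = 0.2242.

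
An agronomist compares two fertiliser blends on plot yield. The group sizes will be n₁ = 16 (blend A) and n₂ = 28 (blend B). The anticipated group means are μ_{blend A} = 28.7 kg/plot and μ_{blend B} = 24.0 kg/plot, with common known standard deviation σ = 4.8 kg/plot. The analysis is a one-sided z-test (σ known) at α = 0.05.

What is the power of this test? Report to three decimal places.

Standardized effect: d = |μ_{blend A} − μ_{blend B}| / σ = |28.7 − 24.0| / 4.8 = 0.9792
Noncentrality parameter: δ = d / √(1/n₁ + 1/n₂) = 0.9792 / √(1/16 + 1/28) = 3.1244
Critical value for a one-sided test at α = 0.05: z_α = 1.645.
Power = P(Z > 1.645 − δ) = Φ(1.480) = 0.9305.

Power ≈ 0.931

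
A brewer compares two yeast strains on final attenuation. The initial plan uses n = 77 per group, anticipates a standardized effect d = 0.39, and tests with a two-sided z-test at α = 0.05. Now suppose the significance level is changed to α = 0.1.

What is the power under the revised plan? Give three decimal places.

Power ≈ 0.781

δ = d·√(n/2) = 0.39 × √(77/2) = 2.4199 (unchanged). New critical value: z_{0.05} = 1.645.
Revised power = Φ(δ − 1.645) + Φ(−δ − 1.645) = Φ(0.775) + Φ(-4.065) = 0.7808 + 0.0000 = 0.7809.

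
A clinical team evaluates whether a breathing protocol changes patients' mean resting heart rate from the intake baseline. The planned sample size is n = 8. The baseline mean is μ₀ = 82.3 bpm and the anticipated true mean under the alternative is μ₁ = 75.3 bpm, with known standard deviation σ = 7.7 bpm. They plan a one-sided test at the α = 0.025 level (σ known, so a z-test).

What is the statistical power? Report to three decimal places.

Standardized effect: d = |μ₁ − μ₀| / σ = |75.3 − 82.3| / 7.7 = 0.9091
Noncentrality parameter: δ = d·√n = 0.9091 × √8 = 2.5713
One-sided α = 0.025 → critical value z_{0.025} = 1.960.
Power = P(Z > 1.960 − δ) = Φ(0.611) = 0.7295.

Power ≈ 0.730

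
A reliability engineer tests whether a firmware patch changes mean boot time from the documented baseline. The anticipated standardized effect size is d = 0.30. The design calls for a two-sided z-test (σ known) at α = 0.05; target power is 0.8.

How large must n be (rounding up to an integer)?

n = 88

Set Φ(δ − 1.960) = 0.8; then δ − 1.960 = Φ⁻¹(0.8) = 0.842, giving δ = 2.802.
(For δ > 0 the lower-tail rejection region contributes negligibly to power, so the one-term inversion is standard.)
δ = d·√n ⇒ n = (δ/d)² = (2.802 / 0.30)² = 87.21.
Rounding up, n = 88.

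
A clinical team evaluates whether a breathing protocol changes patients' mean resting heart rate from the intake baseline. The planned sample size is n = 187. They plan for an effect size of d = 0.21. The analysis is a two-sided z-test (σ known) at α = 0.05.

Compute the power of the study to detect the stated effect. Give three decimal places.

Noncentrality parameter: δ = d·√n = 0.21 × √187 = 2.8717
Critical value for a two-sided test at α = 0.05: z_{α/2} = 1.960.
Power = Φ(δ − 1.960) + Φ(−δ − 1.960) = Φ(0.912) + Φ(-4.832) = 0.8190 + 0.0000 = 0.8190.

Power ≈ 0.819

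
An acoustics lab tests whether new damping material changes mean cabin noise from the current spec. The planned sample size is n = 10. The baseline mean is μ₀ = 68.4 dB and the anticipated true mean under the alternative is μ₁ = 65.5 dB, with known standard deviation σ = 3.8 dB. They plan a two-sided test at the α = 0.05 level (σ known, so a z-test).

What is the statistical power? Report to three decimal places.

Standardized effect: d = |μ₁ − μ₀| / σ = |65.5 − 68.4| / 3.8 = 0.7632
Noncentrality parameter: δ = d·√n = 0.7632 × √10 = 2.4133
Two-sided α = 0.05 → critical value z_{0.025} = 1.960.
Power = Φ(δ − 1.960) + Φ(−δ − 1.960) = Φ(0.453) + Φ(-4.373) = 0.6749 + 0.0000 = 0.6749.

Power ≈ 0.675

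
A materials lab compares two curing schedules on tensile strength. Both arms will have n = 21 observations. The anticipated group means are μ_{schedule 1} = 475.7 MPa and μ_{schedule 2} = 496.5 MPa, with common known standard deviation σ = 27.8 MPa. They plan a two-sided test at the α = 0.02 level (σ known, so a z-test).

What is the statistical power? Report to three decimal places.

Power ≈ 0.539

Standardized effect: d = |μ_{schedule 1} − μ_{schedule 2}| / σ = |475.7 − 496.5| / 27.8 = 0.7482
Noncentrality parameter: δ = d·√(n/2) = 0.7482 × √(21/2) = 2.4244
Two-sided α = 0.02 → critical value z_{0.01} = 2.326.
Power = Φ(δ − 2.326) + Φ(−δ − 2.326) = Φ(0.098) + Φ(-4.751) = 0.5391 + 0.0000 = 0.5391.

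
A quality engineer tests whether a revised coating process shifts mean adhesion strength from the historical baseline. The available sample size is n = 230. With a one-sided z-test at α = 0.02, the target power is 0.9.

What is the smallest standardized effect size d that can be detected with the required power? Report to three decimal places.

Required noncentrality: δ = z_{0.02} + z_{0.10} = 2.054 + 1.282 = 3.335.
δ = d·√n ⇒ d = δ/√n = 3.335/√230 = 0.2199.

d ≈ 0.220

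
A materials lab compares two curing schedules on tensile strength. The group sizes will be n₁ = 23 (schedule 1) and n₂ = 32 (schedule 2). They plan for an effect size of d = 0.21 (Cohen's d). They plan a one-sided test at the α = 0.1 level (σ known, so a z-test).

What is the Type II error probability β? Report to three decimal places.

Noncentrality parameter: δ = d / √(1/n₁ + 1/n₂) = 0.21 / √(1/23 + 1/32) = 0.7682
One-sided α = 0.1 → critical value z_{0.1} = 1.282.
Power = Φ(δ − 1.282) = Φ(-0.513) = 0.3039.
Type II error: β = 1 − power = 1 − 0.3039 = 0.6961.

β ≈ 0.696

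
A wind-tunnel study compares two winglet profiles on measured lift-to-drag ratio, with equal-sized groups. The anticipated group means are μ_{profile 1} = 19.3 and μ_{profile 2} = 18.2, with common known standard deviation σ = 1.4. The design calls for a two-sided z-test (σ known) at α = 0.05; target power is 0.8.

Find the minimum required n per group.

n = 26 per group

Standardized effect: d = |μ_{profile 1} − μ_{profile 2}| / σ = |19.3 − 18.2| / 1.4 = 0.7857
Set Φ(δ − 1.960) = 0.8; then δ − 1.960 = Φ⁻¹(0.8) = 0.842, giving δ = 2.802.
(Ignoring the negligible lower-tail rejection probability gives the usual closed-form inversion.)
δ = d·√(n/2) ⇒ n = 2(δ/d)² = 2 × (2.802 / 0.7857)² = 25.43.
Round up to the next whole unit.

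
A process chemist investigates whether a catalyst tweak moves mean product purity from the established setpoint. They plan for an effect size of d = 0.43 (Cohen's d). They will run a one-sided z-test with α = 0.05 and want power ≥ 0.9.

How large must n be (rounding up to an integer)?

Set Φ(δ − 1.645) = 0.9; then δ − 1.645 = Φ⁻¹(0.9) = 1.282, giving δ = 2.926.
δ = d·√n ⇒ n = (δ/d)² = (2.926 / 0.43)² = 46.32.
Rounding up, n = 47.

n = 47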